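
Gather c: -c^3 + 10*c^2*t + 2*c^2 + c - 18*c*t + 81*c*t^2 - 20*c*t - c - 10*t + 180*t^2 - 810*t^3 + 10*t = -c^3 + c^2*(10*t + 2) + c*(81*t^2 - 38*t) - 810*t^3 + 180*t^2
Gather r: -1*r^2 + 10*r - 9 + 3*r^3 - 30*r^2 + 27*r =3*r^3 - 31*r^2 + 37*r - 9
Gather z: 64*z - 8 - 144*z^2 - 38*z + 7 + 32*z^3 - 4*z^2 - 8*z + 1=32*z^3 - 148*z^2 + 18*z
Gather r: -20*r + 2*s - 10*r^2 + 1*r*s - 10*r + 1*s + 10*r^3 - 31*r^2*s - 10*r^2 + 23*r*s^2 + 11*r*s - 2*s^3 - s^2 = 10*r^3 + r^2*(-31*s - 20) + r*(23*s^2 + 12*s - 30) - 2*s^3 - s^2 + 3*s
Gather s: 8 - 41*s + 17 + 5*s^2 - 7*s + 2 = 5*s^2 - 48*s + 27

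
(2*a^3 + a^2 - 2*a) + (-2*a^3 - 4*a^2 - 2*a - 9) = -3*a^2 - 4*a - 9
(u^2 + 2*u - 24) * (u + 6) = u^3 + 8*u^2 - 12*u - 144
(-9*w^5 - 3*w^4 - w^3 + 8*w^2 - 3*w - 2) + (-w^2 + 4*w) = -9*w^5 - 3*w^4 - w^3 + 7*w^2 + w - 2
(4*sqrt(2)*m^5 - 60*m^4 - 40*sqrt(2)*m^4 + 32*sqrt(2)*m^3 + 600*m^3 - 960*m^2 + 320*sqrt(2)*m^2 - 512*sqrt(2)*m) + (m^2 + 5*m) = 4*sqrt(2)*m^5 - 60*m^4 - 40*sqrt(2)*m^4 + 32*sqrt(2)*m^3 + 600*m^3 - 959*m^2 + 320*sqrt(2)*m^2 - 512*sqrt(2)*m + 5*m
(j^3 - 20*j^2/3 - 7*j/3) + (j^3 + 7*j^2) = 2*j^3 + j^2/3 - 7*j/3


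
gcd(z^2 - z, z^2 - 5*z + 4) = z - 1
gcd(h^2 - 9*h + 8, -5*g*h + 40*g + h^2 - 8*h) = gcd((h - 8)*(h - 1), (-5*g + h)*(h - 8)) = h - 8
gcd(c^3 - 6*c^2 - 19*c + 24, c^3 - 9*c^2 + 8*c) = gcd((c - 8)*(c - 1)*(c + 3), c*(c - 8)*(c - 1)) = c^2 - 9*c + 8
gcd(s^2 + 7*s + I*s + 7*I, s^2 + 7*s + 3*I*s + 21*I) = s + 7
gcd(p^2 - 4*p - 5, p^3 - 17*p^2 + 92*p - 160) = p - 5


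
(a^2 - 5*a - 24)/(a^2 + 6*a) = (a^2 - 5*a - 24)/(a*(a + 6))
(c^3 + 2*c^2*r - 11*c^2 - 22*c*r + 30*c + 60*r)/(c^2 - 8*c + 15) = (c^2 + 2*c*r - 6*c - 12*r)/(c - 3)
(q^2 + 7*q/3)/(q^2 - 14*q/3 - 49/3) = q/(q - 7)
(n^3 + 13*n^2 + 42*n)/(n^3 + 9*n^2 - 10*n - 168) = n/(n - 4)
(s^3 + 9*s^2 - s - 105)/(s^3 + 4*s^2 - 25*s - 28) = (s^2 + 2*s - 15)/(s^2 - 3*s - 4)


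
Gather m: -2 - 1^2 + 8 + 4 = 9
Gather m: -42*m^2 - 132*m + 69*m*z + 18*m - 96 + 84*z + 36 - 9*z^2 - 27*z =-42*m^2 + m*(69*z - 114) - 9*z^2 + 57*z - 60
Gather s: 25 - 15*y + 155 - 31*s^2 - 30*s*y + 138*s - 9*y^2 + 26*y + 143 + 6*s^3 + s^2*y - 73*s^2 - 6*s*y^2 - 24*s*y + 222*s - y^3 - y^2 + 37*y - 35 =6*s^3 + s^2*(y - 104) + s*(-6*y^2 - 54*y + 360) - y^3 - 10*y^2 + 48*y + 288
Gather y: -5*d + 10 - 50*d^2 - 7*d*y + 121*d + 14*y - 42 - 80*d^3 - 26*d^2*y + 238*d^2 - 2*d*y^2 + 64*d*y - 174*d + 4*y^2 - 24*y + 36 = -80*d^3 + 188*d^2 - 58*d + y^2*(4 - 2*d) + y*(-26*d^2 + 57*d - 10) + 4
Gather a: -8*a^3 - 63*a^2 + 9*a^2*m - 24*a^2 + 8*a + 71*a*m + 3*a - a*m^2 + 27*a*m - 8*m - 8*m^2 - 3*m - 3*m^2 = -8*a^3 + a^2*(9*m - 87) + a*(-m^2 + 98*m + 11) - 11*m^2 - 11*m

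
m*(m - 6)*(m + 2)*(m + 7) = m^4 + 3*m^3 - 40*m^2 - 84*m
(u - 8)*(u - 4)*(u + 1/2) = u^3 - 23*u^2/2 + 26*u + 16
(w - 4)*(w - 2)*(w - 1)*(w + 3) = w^4 - 4*w^3 - 7*w^2 + 34*w - 24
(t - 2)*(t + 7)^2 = t^3 + 12*t^2 + 21*t - 98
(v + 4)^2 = v^2 + 8*v + 16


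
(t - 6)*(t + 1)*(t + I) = t^3 - 5*t^2 + I*t^2 - 6*t - 5*I*t - 6*I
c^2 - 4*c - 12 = (c - 6)*(c + 2)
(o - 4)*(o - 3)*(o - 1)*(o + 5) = o^4 - 3*o^3 - 21*o^2 + 83*o - 60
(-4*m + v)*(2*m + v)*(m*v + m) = -8*m^3*v - 8*m^3 - 2*m^2*v^2 - 2*m^2*v + m*v^3 + m*v^2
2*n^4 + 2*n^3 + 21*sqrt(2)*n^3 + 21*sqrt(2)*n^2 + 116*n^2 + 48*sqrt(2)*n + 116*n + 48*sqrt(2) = (n + 4*sqrt(2))*(n + 6*sqrt(2))*(sqrt(2)*n + 1)*(sqrt(2)*n + sqrt(2))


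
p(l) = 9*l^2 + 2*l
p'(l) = 18*l + 2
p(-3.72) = 117.11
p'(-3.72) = -64.96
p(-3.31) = 91.98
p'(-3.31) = -57.58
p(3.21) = 99.16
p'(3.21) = 59.78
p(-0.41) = 0.69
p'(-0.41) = -5.38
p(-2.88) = 68.89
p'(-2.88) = -49.84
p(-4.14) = 145.98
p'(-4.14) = -72.52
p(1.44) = 21.54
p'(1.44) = 27.92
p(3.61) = 124.51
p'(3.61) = 66.98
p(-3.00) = 75.00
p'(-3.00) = -52.00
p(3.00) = 87.00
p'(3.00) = 56.00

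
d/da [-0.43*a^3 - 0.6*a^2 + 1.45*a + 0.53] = -1.29*a^2 - 1.2*a + 1.45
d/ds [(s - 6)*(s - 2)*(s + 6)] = 3*s^2 - 4*s - 36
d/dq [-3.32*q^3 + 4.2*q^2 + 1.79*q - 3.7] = -9.96*q^2 + 8.4*q + 1.79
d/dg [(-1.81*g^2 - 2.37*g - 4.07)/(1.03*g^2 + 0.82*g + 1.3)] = (0.956900000000001*g^2 + 3.6782*g + 0.2564)/(1.0609*g^4 + 1.6892*g^3 + 3.3504*g^2 + 2.132*g + 1.69)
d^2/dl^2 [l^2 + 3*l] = 2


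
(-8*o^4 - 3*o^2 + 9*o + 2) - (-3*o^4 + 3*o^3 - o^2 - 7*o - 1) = -5*o^4 - 3*o^3 - 2*o^2 + 16*o + 3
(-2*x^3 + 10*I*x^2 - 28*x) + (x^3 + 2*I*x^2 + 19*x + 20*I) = -x^3 + 12*I*x^2 - 9*x + 20*I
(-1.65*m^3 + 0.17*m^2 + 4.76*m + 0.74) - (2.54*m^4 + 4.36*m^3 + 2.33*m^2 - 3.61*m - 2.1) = -2.54*m^4 - 6.01*m^3 - 2.16*m^2 + 8.37*m + 2.84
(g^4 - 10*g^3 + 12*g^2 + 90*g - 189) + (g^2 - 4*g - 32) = g^4 - 10*g^3 + 13*g^2 + 86*g - 221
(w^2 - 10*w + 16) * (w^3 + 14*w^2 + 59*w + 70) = w^5 + 4*w^4 - 65*w^3 - 296*w^2 + 244*w + 1120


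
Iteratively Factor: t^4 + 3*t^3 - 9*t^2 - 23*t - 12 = (t + 4)*(t^3 - t^2 - 5*t - 3) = (t + 1)*(t + 4)*(t^2 - 2*t - 3) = (t + 1)^2*(t + 4)*(t - 3)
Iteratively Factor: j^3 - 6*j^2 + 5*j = (j - 1)*(j^2 - 5*j) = (j - 5)*(j - 1)*(j)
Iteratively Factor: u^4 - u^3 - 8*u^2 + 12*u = (u - 2)*(u^3 + u^2 - 6*u) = u*(u - 2)*(u^2 + u - 6) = u*(u - 2)^2*(u + 3)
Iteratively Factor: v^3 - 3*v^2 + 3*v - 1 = (v - 1)*(v^2 - 2*v + 1) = (v - 1)^2*(v - 1)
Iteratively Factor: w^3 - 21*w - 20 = (w + 1)*(w^2 - w - 20) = (w - 5)*(w + 1)*(w + 4)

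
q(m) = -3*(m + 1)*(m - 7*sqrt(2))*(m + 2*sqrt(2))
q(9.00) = 319.19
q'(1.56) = 140.14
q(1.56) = 281.07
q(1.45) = 265.71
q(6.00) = 722.95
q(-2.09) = -28.95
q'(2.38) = 140.93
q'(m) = -3*(m + 1)*(m - 7*sqrt(2)) - 3*(m + 1)*(m + 2*sqrt(2)) - 3*(m - 7*sqrt(2))*(m + 2*sqrt(2)) = -9*m^2 - 6*m + 30*sqrt(2)*m + 15*sqrt(2) + 84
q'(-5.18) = -324.97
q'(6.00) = -0.23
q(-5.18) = 444.68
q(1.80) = 314.90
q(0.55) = 146.88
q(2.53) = 418.19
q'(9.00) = -295.95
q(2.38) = 397.13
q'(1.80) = 141.62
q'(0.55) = 122.53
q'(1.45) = 139.11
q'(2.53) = 139.76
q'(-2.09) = -10.23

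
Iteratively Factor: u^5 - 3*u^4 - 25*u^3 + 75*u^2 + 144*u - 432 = (u + 3)*(u^4 - 6*u^3 - 7*u^2 + 96*u - 144) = (u - 3)*(u + 3)*(u^3 - 3*u^2 - 16*u + 48) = (u - 4)*(u - 3)*(u + 3)*(u^2 + u - 12) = (u - 4)*(u - 3)^2*(u + 3)*(u + 4)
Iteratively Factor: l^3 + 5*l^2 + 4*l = (l)*(l^2 + 5*l + 4) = l*(l + 4)*(l + 1)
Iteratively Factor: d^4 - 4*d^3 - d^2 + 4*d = (d - 4)*(d^3 - d) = (d - 4)*(d - 1)*(d^2 + d) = (d - 4)*(d - 1)*(d + 1)*(d)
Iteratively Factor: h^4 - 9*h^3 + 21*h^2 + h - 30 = (h - 3)*(h^3 - 6*h^2 + 3*h + 10) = (h - 5)*(h - 3)*(h^2 - h - 2) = (h - 5)*(h - 3)*(h - 2)*(h + 1)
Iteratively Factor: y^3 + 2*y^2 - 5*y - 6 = (y + 1)*(y^2 + y - 6) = (y + 1)*(y + 3)*(y - 2)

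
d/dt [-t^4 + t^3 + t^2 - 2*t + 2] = -4*t^3 + 3*t^2 + 2*t - 2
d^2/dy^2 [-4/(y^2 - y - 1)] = 8*(-y^2 + y + (2*y - 1)^2 + 1)/(-y^2 + y + 1)^3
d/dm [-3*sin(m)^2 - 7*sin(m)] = -(6*sin(m) + 7)*cos(m)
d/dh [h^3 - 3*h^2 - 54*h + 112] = 3*h^2 - 6*h - 54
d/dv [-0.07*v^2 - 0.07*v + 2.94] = -0.14*v - 0.07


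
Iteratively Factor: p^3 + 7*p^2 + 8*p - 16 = (p + 4)*(p^2 + 3*p - 4) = (p - 1)*(p + 4)*(p + 4)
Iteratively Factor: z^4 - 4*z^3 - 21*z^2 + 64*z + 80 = (z - 5)*(z^3 + z^2 - 16*z - 16) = (z - 5)*(z + 1)*(z^2 - 16) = (z - 5)*(z + 1)*(z + 4)*(z - 4)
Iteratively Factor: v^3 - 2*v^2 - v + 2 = (v + 1)*(v^2 - 3*v + 2) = (v - 2)*(v + 1)*(v - 1)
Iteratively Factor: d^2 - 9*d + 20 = (d - 4)*(d - 5)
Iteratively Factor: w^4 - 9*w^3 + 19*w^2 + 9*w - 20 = (w - 1)*(w^3 - 8*w^2 + 11*w + 20) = (w - 5)*(w - 1)*(w^2 - 3*w - 4) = (w - 5)*(w - 4)*(w - 1)*(w + 1)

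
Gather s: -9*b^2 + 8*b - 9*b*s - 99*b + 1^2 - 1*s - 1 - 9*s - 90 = -9*b^2 - 91*b + s*(-9*b - 10) - 90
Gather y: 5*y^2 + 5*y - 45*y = 5*y^2 - 40*y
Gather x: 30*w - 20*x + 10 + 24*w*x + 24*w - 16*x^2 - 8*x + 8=54*w - 16*x^2 + x*(24*w - 28) + 18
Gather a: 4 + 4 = 8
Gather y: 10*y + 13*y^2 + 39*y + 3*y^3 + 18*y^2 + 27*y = 3*y^3 + 31*y^2 + 76*y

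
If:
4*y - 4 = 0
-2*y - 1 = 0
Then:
No Solution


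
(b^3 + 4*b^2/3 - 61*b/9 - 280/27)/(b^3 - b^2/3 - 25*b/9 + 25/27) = (9*b^2 - 3*b - 56)/(9*b^2 - 18*b + 5)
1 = 1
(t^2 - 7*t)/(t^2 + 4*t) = (t - 7)/(t + 4)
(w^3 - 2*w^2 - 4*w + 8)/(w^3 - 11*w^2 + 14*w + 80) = (w^2 - 4*w + 4)/(w^2 - 13*w + 40)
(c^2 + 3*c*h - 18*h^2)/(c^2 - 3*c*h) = (c + 6*h)/c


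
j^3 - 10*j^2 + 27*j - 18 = (j - 6)*(j - 3)*(j - 1)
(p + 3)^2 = p^2 + 6*p + 9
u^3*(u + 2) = u^4 + 2*u^3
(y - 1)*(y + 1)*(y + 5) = y^3 + 5*y^2 - y - 5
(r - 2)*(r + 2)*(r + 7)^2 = r^4 + 14*r^3 + 45*r^2 - 56*r - 196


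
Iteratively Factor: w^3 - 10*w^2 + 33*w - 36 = (w - 3)*(w^2 - 7*w + 12) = (w - 4)*(w - 3)*(w - 3)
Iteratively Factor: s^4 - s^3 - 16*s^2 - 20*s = (s + 2)*(s^3 - 3*s^2 - 10*s) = (s - 5)*(s + 2)*(s^2 + 2*s) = (s - 5)*(s + 2)^2*(s)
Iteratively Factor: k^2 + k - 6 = (k + 3)*(k - 2)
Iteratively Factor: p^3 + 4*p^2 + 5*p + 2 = (p + 1)*(p^2 + 3*p + 2) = (p + 1)^2*(p + 2)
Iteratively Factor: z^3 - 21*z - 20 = (z + 1)*(z^2 - z - 20) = (z + 1)*(z + 4)*(z - 5)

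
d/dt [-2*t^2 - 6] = -4*t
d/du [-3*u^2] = -6*u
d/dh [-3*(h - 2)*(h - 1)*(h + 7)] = -9*h^2 - 24*h + 57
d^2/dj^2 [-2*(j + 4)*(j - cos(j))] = -2*(j + 4)*cos(j) - 4*sin(j) - 4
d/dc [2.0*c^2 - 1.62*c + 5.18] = 4.0*c - 1.62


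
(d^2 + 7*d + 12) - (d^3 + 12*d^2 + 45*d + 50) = -d^3 - 11*d^2 - 38*d - 38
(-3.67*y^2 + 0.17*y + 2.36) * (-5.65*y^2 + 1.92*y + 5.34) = 20.7355*y^4 - 8.0069*y^3 - 32.6054*y^2 + 5.439*y + 12.6024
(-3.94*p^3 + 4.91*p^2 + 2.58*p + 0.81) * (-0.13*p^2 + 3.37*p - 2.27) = 0.5122*p^5 - 13.9161*p^4 + 25.1551*p^3 - 2.5564*p^2 - 3.1269*p - 1.8387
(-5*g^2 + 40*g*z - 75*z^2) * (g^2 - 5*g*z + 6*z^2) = -5*g^4 + 65*g^3*z - 305*g^2*z^2 + 615*g*z^3 - 450*z^4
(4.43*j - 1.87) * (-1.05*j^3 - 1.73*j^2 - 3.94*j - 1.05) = -4.6515*j^4 - 5.7004*j^3 - 14.2191*j^2 + 2.7163*j + 1.9635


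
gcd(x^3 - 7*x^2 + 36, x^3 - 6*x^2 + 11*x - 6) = x - 3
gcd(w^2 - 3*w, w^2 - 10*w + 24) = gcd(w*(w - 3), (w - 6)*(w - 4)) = 1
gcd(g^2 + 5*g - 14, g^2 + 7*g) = g + 7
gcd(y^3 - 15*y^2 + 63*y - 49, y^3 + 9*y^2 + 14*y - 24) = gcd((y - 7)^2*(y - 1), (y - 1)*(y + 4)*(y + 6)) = y - 1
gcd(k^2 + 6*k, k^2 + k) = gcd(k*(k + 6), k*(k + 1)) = k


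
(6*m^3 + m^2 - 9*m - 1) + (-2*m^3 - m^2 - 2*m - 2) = 4*m^3 - 11*m - 3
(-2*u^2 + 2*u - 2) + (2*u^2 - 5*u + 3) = 1 - 3*u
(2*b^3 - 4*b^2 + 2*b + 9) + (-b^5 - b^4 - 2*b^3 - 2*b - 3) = -b^5 - b^4 - 4*b^2 + 6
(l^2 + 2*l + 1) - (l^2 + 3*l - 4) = 5 - l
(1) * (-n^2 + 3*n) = -n^2 + 3*n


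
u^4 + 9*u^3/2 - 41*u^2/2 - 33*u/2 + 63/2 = (u - 3)*(u - 1)*(u + 3/2)*(u + 7)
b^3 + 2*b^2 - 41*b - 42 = (b - 6)*(b + 1)*(b + 7)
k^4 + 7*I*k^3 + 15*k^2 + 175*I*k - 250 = (k - 5*I)*(k + 2*I)*(k + 5*I)^2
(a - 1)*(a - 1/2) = a^2 - 3*a/2 + 1/2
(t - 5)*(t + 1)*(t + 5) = t^3 + t^2 - 25*t - 25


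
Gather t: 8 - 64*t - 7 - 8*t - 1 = -72*t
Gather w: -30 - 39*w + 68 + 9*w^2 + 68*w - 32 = 9*w^2 + 29*w + 6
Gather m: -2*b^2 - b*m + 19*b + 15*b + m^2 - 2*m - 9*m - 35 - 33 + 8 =-2*b^2 + 34*b + m^2 + m*(-b - 11) - 60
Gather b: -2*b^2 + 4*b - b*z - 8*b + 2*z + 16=-2*b^2 + b*(-z - 4) + 2*z + 16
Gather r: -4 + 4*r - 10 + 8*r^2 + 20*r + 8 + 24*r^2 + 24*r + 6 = 32*r^2 + 48*r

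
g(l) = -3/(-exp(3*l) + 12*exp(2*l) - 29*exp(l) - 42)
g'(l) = -3*(3*exp(3*l) - 24*exp(2*l) + 29*exp(l))/(-exp(3*l) + 12*exp(2*l) - 29*exp(l) - 42)^2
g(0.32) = 0.05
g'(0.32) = -0.00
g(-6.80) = 0.07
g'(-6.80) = -0.00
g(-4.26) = 0.07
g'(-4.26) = -0.00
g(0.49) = 0.05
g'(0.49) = 0.00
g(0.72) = 0.05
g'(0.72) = 0.01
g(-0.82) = 0.06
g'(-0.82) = -0.01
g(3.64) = 0.00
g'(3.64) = -0.00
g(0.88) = 0.05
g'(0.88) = 0.03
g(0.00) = 0.05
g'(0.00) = -0.00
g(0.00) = 0.05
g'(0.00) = -0.00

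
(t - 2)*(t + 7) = t^2 + 5*t - 14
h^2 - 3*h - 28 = (h - 7)*(h + 4)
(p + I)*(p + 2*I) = p^2 + 3*I*p - 2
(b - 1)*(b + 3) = b^2 + 2*b - 3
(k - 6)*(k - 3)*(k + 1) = k^3 - 8*k^2 + 9*k + 18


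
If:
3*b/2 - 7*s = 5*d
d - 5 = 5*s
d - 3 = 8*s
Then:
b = 278/9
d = 25/3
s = 2/3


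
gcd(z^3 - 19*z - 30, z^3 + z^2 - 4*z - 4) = z + 2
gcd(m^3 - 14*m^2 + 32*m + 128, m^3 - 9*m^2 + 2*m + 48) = m^2 - 6*m - 16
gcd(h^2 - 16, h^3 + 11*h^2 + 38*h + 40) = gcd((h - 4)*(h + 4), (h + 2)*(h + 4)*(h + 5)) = h + 4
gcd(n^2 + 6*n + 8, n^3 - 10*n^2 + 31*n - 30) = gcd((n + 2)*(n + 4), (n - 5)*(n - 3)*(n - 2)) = 1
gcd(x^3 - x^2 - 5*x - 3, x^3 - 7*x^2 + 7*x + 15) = x^2 - 2*x - 3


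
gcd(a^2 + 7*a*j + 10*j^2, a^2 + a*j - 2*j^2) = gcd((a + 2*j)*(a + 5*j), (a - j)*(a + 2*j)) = a + 2*j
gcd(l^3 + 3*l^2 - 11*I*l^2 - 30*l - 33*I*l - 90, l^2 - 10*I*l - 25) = l - 5*I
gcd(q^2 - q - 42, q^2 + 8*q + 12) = q + 6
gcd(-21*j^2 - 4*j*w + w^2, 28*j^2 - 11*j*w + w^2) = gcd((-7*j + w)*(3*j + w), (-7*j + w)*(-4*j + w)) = -7*j + w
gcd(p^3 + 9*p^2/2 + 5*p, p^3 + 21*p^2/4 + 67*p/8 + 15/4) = p^2 + 9*p/2 + 5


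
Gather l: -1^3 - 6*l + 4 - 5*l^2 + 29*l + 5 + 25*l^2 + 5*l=20*l^2 + 28*l + 8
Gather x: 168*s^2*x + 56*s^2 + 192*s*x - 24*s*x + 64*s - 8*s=56*s^2 + 56*s + x*(168*s^2 + 168*s)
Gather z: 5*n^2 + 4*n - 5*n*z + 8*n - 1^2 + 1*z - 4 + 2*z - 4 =5*n^2 + 12*n + z*(3 - 5*n) - 9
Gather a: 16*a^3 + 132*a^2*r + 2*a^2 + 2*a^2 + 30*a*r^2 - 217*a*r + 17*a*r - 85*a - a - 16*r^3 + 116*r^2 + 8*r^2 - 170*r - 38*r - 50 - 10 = 16*a^3 + a^2*(132*r + 4) + a*(30*r^2 - 200*r - 86) - 16*r^3 + 124*r^2 - 208*r - 60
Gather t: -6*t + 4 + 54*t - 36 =48*t - 32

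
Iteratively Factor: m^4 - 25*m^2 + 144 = (m + 4)*(m^3 - 4*m^2 - 9*m + 36) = (m - 3)*(m + 4)*(m^2 - m - 12) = (m - 3)*(m + 3)*(m + 4)*(m - 4)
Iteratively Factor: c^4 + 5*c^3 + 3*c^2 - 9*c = (c + 3)*(c^3 + 2*c^2 - 3*c) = (c - 1)*(c + 3)*(c^2 + 3*c) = c*(c - 1)*(c + 3)*(c + 3)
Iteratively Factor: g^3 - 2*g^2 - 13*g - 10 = (g + 2)*(g^2 - 4*g - 5) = (g - 5)*(g + 2)*(g + 1)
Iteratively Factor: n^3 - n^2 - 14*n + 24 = (n + 4)*(n^2 - 5*n + 6) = (n - 3)*(n + 4)*(n - 2)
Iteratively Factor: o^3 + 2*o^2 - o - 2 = (o - 1)*(o^2 + 3*o + 2) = (o - 1)*(o + 1)*(o + 2)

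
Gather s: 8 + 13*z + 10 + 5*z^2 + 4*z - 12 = 5*z^2 + 17*z + 6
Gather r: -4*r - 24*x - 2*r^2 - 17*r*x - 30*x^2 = -2*r^2 + r*(-17*x - 4) - 30*x^2 - 24*x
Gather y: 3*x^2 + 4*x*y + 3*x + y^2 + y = 3*x^2 + 3*x + y^2 + y*(4*x + 1)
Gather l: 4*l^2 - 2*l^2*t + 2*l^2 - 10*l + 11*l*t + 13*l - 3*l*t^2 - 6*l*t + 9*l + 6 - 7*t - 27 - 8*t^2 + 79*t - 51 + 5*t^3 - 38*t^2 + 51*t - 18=l^2*(6 - 2*t) + l*(-3*t^2 + 5*t + 12) + 5*t^3 - 46*t^2 + 123*t - 90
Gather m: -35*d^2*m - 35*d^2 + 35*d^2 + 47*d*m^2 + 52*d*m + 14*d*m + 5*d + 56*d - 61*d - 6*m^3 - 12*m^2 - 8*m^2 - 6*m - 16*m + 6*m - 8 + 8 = -6*m^3 + m^2*(47*d - 20) + m*(-35*d^2 + 66*d - 16)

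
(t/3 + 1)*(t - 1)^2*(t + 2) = t^4/3 + t^3 - t^2 - 7*t/3 + 2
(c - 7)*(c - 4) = c^2 - 11*c + 28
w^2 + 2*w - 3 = (w - 1)*(w + 3)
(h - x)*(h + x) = h^2 - x^2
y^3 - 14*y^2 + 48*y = y*(y - 8)*(y - 6)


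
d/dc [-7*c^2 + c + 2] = 1 - 14*c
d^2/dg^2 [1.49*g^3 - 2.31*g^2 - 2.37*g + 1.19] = 8.94*g - 4.62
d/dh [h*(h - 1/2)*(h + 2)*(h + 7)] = 4*h^3 + 51*h^2/2 + 19*h - 7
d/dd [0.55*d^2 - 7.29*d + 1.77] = 1.1*d - 7.29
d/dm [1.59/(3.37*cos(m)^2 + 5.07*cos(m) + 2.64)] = (10.7166*cos(m) + 8.0613)*sin(m)/(3.37*cos(m)^2 + 5.07*cos(m) + 2.64)^2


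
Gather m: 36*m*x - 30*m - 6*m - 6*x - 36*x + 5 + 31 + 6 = m*(36*x - 36) - 42*x + 42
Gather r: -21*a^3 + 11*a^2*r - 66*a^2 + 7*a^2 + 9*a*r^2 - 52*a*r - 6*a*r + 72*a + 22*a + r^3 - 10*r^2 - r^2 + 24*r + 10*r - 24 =-21*a^3 - 59*a^2 + 94*a + r^3 + r^2*(9*a - 11) + r*(11*a^2 - 58*a + 34) - 24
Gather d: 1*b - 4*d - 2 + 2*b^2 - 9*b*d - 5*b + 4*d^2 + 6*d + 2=2*b^2 - 4*b + 4*d^2 + d*(2 - 9*b)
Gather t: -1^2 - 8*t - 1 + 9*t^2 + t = 9*t^2 - 7*t - 2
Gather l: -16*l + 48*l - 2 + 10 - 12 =32*l - 4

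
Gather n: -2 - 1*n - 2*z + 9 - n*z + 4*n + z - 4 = n*(3 - z) - z + 3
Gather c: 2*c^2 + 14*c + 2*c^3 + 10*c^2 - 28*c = 2*c^3 + 12*c^2 - 14*c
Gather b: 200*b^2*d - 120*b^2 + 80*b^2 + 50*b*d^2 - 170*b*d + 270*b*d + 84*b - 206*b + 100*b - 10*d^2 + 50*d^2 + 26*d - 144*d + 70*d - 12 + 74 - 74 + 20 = b^2*(200*d - 40) + b*(50*d^2 + 100*d - 22) + 40*d^2 - 48*d + 8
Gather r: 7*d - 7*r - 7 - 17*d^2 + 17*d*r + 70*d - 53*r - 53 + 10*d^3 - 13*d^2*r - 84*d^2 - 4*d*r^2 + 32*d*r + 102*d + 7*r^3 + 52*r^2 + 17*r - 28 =10*d^3 - 101*d^2 + 179*d + 7*r^3 + r^2*(52 - 4*d) + r*(-13*d^2 + 49*d - 43) - 88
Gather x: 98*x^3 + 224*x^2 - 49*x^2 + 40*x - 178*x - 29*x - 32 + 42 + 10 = 98*x^3 + 175*x^2 - 167*x + 20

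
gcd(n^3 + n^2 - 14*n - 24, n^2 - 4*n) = n - 4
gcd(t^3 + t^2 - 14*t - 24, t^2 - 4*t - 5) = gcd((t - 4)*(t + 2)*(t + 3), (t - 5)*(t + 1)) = 1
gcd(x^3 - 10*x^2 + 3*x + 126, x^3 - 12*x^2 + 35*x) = x - 7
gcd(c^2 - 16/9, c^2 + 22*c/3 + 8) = c + 4/3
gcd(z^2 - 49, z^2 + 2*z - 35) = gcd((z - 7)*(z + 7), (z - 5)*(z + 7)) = z + 7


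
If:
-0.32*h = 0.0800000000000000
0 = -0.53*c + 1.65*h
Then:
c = -0.78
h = -0.25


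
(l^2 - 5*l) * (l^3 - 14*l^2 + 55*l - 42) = l^5 - 19*l^4 + 125*l^3 - 317*l^2 + 210*l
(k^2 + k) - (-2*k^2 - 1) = 3*k^2 + k + 1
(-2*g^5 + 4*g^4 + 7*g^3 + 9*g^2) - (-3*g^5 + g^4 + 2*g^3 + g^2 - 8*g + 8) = g^5 + 3*g^4 + 5*g^3 + 8*g^2 + 8*g - 8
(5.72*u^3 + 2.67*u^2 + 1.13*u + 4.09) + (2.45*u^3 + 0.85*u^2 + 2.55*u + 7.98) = 8.17*u^3 + 3.52*u^2 + 3.68*u + 12.07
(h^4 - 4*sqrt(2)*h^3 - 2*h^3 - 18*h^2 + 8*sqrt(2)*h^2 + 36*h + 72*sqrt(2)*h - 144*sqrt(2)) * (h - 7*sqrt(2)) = h^5 - 11*sqrt(2)*h^4 - 2*h^4 + 22*sqrt(2)*h^3 + 38*h^3 - 76*h^2 + 198*sqrt(2)*h^2 - 1008*h - 396*sqrt(2)*h + 2016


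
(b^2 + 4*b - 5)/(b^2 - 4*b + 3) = (b + 5)/(b - 3)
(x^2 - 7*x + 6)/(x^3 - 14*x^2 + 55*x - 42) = 1/(x - 7)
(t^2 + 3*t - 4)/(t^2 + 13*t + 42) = (t^2 + 3*t - 4)/(t^2 + 13*t + 42)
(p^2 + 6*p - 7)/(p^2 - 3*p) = (p^2 + 6*p - 7)/(p*(p - 3))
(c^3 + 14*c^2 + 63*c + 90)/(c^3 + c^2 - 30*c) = (c^2 + 8*c + 15)/(c*(c - 5))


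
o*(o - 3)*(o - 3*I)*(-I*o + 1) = -I*o^4 - 2*o^3 + 3*I*o^3 + 6*o^2 - 3*I*o^2 + 9*I*o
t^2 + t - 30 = (t - 5)*(t + 6)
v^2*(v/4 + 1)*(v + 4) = v^4/4 + 2*v^3 + 4*v^2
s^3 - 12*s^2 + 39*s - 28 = (s - 7)*(s - 4)*(s - 1)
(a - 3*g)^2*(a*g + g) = a^3*g - 6*a^2*g^2 + a^2*g + 9*a*g^3 - 6*a*g^2 + 9*g^3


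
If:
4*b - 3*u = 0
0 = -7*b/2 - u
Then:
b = 0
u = 0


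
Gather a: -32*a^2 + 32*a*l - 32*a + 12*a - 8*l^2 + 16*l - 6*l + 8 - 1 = -32*a^2 + a*(32*l - 20) - 8*l^2 + 10*l + 7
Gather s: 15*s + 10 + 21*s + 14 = 36*s + 24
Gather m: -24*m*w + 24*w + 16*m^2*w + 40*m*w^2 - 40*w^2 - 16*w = 16*m^2*w + m*(40*w^2 - 24*w) - 40*w^2 + 8*w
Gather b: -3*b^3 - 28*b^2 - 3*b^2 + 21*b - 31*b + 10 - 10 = -3*b^3 - 31*b^2 - 10*b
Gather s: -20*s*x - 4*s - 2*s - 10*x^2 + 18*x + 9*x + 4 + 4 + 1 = s*(-20*x - 6) - 10*x^2 + 27*x + 9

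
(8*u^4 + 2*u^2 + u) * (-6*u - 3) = -48*u^5 - 24*u^4 - 12*u^3 - 12*u^2 - 3*u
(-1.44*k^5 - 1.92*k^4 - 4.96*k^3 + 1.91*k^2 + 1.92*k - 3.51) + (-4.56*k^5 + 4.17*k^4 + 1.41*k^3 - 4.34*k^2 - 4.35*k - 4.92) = -6.0*k^5 + 2.25*k^4 - 3.55*k^3 - 2.43*k^2 - 2.43*k - 8.43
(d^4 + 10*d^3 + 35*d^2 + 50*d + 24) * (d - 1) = d^5 + 9*d^4 + 25*d^3 + 15*d^2 - 26*d - 24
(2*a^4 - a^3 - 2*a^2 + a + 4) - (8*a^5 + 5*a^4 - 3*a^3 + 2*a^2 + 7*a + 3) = -8*a^5 - 3*a^4 + 2*a^3 - 4*a^2 - 6*a + 1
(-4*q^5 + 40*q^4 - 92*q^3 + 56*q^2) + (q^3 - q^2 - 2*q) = -4*q^5 + 40*q^4 - 91*q^3 + 55*q^2 - 2*q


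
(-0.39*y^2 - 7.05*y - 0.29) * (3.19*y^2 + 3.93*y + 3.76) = -1.2441*y^4 - 24.0222*y^3 - 30.098*y^2 - 27.6477*y - 1.0904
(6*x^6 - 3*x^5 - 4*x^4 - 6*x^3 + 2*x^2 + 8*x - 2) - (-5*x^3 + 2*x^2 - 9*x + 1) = 6*x^6 - 3*x^5 - 4*x^4 - x^3 + 17*x - 3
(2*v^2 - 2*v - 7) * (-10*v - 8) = -20*v^3 + 4*v^2 + 86*v + 56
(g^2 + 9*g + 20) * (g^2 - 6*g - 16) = g^4 + 3*g^3 - 50*g^2 - 264*g - 320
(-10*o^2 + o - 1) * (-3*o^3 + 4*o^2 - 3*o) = 30*o^5 - 43*o^4 + 37*o^3 - 7*o^2 + 3*o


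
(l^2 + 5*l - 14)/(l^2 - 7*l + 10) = (l + 7)/(l - 5)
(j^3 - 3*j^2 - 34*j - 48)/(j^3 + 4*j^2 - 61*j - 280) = (j^2 + 5*j + 6)/(j^2 + 12*j + 35)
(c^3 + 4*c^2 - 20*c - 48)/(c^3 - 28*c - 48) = (c^2 + 2*c - 24)/(c^2 - 2*c - 24)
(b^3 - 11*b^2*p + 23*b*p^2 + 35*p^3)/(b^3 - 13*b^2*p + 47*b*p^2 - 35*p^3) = (-b - p)/(-b + p)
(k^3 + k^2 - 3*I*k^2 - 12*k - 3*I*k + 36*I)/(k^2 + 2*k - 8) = (k^2 - 3*k*(1 + I) + 9*I)/(k - 2)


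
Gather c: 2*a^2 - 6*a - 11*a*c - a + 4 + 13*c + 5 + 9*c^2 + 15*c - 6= 2*a^2 - 7*a + 9*c^2 + c*(28 - 11*a) + 3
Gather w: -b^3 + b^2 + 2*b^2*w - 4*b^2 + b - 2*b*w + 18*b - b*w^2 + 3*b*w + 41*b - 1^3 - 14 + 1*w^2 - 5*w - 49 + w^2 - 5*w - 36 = -b^3 - 3*b^2 + 60*b + w^2*(2 - b) + w*(2*b^2 + b - 10) - 100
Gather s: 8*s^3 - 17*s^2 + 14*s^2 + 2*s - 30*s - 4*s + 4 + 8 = 8*s^3 - 3*s^2 - 32*s + 12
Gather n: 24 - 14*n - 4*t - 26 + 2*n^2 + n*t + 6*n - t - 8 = 2*n^2 + n*(t - 8) - 5*t - 10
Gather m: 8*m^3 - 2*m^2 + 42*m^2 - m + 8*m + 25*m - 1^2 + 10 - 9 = 8*m^3 + 40*m^2 + 32*m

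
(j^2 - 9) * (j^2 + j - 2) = j^4 + j^3 - 11*j^2 - 9*j + 18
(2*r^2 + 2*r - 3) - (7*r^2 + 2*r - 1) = -5*r^2 - 2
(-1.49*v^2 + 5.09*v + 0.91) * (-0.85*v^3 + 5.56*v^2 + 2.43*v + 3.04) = 1.2665*v^5 - 12.6109*v^4 + 23.9062*v^3 + 12.8987*v^2 + 17.6849*v + 2.7664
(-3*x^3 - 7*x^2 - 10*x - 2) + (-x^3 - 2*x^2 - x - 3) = -4*x^3 - 9*x^2 - 11*x - 5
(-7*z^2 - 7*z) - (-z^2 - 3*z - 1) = -6*z^2 - 4*z + 1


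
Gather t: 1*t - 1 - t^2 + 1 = -t^2 + t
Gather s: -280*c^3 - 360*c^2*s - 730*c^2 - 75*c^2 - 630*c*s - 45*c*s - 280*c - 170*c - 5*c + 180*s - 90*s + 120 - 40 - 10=-280*c^3 - 805*c^2 - 455*c + s*(-360*c^2 - 675*c + 90) + 70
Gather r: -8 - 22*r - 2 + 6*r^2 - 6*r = 6*r^2 - 28*r - 10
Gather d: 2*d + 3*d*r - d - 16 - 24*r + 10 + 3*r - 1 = d*(3*r + 1) - 21*r - 7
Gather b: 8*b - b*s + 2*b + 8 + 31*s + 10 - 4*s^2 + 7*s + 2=b*(10 - s) - 4*s^2 + 38*s + 20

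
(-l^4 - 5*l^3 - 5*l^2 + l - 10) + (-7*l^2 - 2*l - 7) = -l^4 - 5*l^3 - 12*l^2 - l - 17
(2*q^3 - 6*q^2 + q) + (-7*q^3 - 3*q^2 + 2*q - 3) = -5*q^3 - 9*q^2 + 3*q - 3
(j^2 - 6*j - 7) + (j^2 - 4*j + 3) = 2*j^2 - 10*j - 4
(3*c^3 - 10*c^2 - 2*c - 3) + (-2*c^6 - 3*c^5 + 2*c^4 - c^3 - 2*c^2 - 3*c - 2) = -2*c^6 - 3*c^5 + 2*c^4 + 2*c^3 - 12*c^2 - 5*c - 5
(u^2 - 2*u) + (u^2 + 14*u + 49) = 2*u^2 + 12*u + 49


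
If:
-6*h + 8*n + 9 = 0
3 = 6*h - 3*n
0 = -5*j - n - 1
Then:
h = -1/10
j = 1/25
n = -6/5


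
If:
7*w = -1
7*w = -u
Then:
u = 1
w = -1/7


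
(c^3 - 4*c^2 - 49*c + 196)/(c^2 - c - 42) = (c^2 + 3*c - 28)/(c + 6)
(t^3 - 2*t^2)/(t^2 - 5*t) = t*(t - 2)/(t - 5)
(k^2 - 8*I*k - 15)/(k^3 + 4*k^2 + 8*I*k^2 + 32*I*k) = (k^2 - 8*I*k - 15)/(k*(k^2 + 4*k + 8*I*k + 32*I))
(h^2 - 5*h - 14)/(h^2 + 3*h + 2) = (h - 7)/(h + 1)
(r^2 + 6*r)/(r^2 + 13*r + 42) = r/(r + 7)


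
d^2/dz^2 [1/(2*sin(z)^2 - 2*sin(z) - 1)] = 2*(8*sin(z)^4 - 6*sin(z)^3 - 6*sin(z)^2 + 11*sin(z) - 6)/(2*sin(z) + cos(2*z))^3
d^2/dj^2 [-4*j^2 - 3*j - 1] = -8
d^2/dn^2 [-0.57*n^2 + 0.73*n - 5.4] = -1.14000000000000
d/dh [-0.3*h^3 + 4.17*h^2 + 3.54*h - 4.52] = -0.9*h^2 + 8.34*h + 3.54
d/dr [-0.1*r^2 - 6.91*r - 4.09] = -0.2*r - 6.91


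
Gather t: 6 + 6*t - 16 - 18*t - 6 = -12*t - 16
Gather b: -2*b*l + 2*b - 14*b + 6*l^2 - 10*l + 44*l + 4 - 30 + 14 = b*(-2*l - 12) + 6*l^2 + 34*l - 12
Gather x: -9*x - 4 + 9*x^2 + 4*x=9*x^2 - 5*x - 4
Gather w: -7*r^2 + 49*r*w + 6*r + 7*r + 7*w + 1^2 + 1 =-7*r^2 + 13*r + w*(49*r + 7) + 2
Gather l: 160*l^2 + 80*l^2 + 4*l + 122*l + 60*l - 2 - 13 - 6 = 240*l^2 + 186*l - 21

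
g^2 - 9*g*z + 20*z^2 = (g - 5*z)*(g - 4*z)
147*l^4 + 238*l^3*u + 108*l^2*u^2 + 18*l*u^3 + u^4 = (l + u)*(3*l + u)*(7*l + u)^2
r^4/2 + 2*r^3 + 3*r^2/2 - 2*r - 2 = (r/2 + 1)*(r - 1)*(r + 1)*(r + 2)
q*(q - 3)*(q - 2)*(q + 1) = q^4 - 4*q^3 + q^2 + 6*q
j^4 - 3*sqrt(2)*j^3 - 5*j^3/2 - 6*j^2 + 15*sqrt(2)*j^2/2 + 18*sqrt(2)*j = j*(j - 4)*(j + 3/2)*(j - 3*sqrt(2))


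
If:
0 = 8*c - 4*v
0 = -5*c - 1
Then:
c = -1/5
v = -2/5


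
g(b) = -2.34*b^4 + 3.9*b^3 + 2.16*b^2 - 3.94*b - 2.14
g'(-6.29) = 2761.10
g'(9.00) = -5840.80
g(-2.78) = -198.05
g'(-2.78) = 275.57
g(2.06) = -9.14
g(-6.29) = -4525.29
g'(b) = -9.36*b^3 + 11.7*b^2 + 4.32*b - 3.94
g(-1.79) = -34.56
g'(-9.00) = 7728.32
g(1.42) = -1.73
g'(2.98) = -134.86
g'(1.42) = -1.01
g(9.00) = -12372.28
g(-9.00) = -17987.56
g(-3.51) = -485.53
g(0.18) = -2.76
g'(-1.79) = 79.50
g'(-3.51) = 529.80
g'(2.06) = -27.21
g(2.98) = -76.03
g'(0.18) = -2.84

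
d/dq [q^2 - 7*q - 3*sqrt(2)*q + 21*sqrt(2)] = 2*q - 7 - 3*sqrt(2)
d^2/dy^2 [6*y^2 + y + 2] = 12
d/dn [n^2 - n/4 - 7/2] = 2*n - 1/4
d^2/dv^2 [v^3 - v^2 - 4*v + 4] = 6*v - 2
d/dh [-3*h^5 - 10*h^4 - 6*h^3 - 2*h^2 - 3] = h*(-15*h^3 - 40*h^2 - 18*h - 4)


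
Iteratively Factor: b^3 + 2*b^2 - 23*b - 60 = (b - 5)*(b^2 + 7*b + 12) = (b - 5)*(b + 4)*(b + 3)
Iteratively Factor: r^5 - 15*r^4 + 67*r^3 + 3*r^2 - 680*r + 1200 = (r + 3)*(r^4 - 18*r^3 + 121*r^2 - 360*r + 400) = (r - 4)*(r + 3)*(r^3 - 14*r^2 + 65*r - 100) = (r - 4)^2*(r + 3)*(r^2 - 10*r + 25) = (r - 5)*(r - 4)^2*(r + 3)*(r - 5)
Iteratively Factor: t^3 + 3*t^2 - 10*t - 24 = (t + 2)*(t^2 + t - 12) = (t - 3)*(t + 2)*(t + 4)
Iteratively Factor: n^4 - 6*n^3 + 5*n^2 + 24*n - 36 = (n - 2)*(n^3 - 4*n^2 - 3*n + 18) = (n - 2)*(n + 2)*(n^2 - 6*n + 9) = (n - 3)*(n - 2)*(n + 2)*(n - 3)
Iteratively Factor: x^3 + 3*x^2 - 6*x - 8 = (x - 2)*(x^2 + 5*x + 4) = (x - 2)*(x + 1)*(x + 4)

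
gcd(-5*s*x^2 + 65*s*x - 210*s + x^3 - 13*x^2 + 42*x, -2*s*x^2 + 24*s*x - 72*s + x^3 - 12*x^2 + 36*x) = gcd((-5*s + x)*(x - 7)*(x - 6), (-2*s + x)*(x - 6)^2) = x - 6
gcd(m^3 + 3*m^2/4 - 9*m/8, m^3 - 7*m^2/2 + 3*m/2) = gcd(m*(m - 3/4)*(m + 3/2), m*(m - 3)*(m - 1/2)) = m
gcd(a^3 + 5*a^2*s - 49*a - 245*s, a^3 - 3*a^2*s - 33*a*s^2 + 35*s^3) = a + 5*s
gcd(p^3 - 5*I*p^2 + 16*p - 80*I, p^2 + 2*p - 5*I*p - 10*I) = p - 5*I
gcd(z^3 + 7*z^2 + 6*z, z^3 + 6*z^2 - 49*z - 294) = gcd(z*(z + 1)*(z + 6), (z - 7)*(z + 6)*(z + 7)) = z + 6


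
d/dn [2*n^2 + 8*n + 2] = 4*n + 8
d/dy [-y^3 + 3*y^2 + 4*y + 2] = -3*y^2 + 6*y + 4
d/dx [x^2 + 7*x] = 2*x + 7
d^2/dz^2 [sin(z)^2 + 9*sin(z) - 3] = -9*sin(z) + 2*cos(2*z)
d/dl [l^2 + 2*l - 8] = 2*l + 2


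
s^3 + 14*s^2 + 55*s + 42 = (s + 1)*(s + 6)*(s + 7)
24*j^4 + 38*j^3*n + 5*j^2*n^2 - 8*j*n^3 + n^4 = (-6*j + n)*(-4*j + n)*(j + n)^2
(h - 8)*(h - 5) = h^2 - 13*h + 40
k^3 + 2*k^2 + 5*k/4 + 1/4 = (k + 1/2)^2*(k + 1)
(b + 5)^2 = b^2 + 10*b + 25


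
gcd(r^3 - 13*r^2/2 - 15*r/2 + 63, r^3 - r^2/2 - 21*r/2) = r^2 - r/2 - 21/2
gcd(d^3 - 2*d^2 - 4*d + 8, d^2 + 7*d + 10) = d + 2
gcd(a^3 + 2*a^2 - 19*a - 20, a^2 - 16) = a - 4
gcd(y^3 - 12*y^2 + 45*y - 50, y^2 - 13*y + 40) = y - 5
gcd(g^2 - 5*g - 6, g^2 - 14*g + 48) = g - 6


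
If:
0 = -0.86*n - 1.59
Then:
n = -1.85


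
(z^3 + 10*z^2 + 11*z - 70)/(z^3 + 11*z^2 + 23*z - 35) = (z - 2)/(z - 1)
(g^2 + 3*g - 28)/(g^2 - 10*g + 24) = (g + 7)/(g - 6)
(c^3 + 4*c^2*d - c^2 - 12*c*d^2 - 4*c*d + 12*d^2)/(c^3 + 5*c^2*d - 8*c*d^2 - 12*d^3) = (c - 1)/(c + d)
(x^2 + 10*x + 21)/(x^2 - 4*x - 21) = (x + 7)/(x - 7)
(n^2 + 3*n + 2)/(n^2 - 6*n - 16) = (n + 1)/(n - 8)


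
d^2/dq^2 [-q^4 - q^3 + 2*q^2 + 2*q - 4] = -12*q^2 - 6*q + 4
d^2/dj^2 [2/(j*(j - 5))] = 4*(j^2 + j*(j - 5) + (j - 5)^2)/(j^3*(j - 5)^3)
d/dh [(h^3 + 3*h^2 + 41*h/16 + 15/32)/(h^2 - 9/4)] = (16*h^2 - 48*h - 41)/(4*(4*h^2 - 12*h + 9))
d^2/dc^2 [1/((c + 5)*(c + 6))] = 2*((c + 5)^2 + (c + 5)*(c + 6) + (c + 6)^2)/((c + 5)^3*(c + 6)^3)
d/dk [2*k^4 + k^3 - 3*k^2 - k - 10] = 8*k^3 + 3*k^2 - 6*k - 1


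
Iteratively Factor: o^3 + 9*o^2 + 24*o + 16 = (o + 1)*(o^2 + 8*o + 16) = (o + 1)*(o + 4)*(o + 4)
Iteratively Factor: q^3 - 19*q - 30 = (q + 2)*(q^2 - 2*q - 15) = (q + 2)*(q + 3)*(q - 5)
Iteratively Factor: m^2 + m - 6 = (m - 2)*(m + 3)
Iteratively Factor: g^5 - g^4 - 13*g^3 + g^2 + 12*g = (g + 3)*(g^4 - 4*g^3 - g^2 + 4*g) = g*(g + 3)*(g^3 - 4*g^2 - g + 4) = g*(g + 1)*(g + 3)*(g^2 - 5*g + 4) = g*(g - 4)*(g + 1)*(g + 3)*(g - 1)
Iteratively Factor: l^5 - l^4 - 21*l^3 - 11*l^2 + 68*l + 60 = (l + 2)*(l^4 - 3*l^3 - 15*l^2 + 19*l + 30) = (l - 2)*(l + 2)*(l^3 - l^2 - 17*l - 15) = (l - 2)*(l + 2)*(l + 3)*(l^2 - 4*l - 5) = (l - 5)*(l - 2)*(l + 2)*(l + 3)*(l + 1)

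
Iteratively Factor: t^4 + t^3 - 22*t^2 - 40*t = (t + 4)*(t^3 - 3*t^2 - 10*t) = (t - 5)*(t + 4)*(t^2 + 2*t) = t*(t - 5)*(t + 4)*(t + 2)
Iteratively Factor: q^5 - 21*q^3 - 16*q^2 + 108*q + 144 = (q - 3)*(q^4 + 3*q^3 - 12*q^2 - 52*q - 48) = (q - 4)*(q - 3)*(q^3 + 7*q^2 + 16*q + 12) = (q - 4)*(q - 3)*(q + 3)*(q^2 + 4*q + 4) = (q - 4)*(q - 3)*(q + 2)*(q + 3)*(q + 2)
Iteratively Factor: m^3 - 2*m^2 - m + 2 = (m + 1)*(m^2 - 3*m + 2) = (m - 1)*(m + 1)*(m - 2)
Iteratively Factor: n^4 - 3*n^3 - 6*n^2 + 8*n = (n + 2)*(n^3 - 5*n^2 + 4*n) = (n - 1)*(n + 2)*(n^2 - 4*n) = (n - 4)*(n - 1)*(n + 2)*(n)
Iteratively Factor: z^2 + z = (z)*(z + 1)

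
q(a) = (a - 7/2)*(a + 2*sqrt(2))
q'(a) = 2*a - 7/2 + 2*sqrt(2)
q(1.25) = -9.18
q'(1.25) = 1.83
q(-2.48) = -2.08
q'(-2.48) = -5.63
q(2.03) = -7.14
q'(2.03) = 3.39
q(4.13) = 4.38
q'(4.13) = 7.59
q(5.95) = 21.51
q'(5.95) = 11.23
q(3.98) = 3.27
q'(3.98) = 7.29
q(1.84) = -7.75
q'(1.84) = 3.01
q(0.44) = -10.00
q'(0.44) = 0.21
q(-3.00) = 1.12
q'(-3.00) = -6.67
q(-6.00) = 30.13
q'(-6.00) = -12.67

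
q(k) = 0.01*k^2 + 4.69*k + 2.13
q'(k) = 0.02*k + 4.69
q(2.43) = 13.59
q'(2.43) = 4.74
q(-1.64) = -5.53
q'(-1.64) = 4.66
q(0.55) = 4.71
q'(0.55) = 4.70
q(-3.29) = -13.19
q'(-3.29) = 4.62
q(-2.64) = -10.18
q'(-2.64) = 4.64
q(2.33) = 13.11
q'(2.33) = 4.74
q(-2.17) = -8.00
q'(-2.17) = 4.65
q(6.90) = 34.97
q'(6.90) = 4.83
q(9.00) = 45.15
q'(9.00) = 4.87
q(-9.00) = -39.27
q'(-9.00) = 4.51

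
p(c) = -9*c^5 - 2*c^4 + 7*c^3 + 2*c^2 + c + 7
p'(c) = -45*c^4 - 8*c^3 + 21*c^2 + 4*c + 1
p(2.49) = -808.39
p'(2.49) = -1712.20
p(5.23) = -35644.92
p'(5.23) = -34216.27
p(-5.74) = 52651.45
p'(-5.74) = -46666.60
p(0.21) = 7.36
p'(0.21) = 2.60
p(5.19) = -34297.06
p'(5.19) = -33180.88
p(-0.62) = 6.01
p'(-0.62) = 1.85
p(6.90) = -142887.56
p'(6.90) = -103601.71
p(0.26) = 7.50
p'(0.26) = 3.11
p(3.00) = -2132.00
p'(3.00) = -3659.00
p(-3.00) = 1858.00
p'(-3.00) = -3251.00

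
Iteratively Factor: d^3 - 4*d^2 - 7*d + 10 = (d + 2)*(d^2 - 6*d + 5) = (d - 5)*(d + 2)*(d - 1)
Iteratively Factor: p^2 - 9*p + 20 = (p - 5)*(p - 4)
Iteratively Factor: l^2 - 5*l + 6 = (l - 2)*(l - 3)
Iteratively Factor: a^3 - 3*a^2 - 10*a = (a + 2)*(a^2 - 5*a) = (a - 5)*(a + 2)*(a)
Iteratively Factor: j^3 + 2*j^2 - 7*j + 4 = (j - 1)*(j^2 + 3*j - 4) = (j - 1)^2*(j + 4)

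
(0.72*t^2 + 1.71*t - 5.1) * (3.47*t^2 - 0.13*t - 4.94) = 2.4984*t^4 + 5.8401*t^3 - 21.4761*t^2 - 7.7844*t + 25.194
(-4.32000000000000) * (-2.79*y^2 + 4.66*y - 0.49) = 12.0528*y^2 - 20.1312*y + 2.1168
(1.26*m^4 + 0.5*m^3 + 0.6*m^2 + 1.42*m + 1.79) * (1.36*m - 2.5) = 1.7136*m^5 - 2.47*m^4 - 0.434*m^3 + 0.4312*m^2 - 1.1156*m - 4.475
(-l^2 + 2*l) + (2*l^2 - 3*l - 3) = l^2 - l - 3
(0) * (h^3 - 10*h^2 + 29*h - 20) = 0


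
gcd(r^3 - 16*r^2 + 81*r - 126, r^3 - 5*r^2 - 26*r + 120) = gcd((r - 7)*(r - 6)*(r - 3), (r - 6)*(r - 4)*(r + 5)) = r - 6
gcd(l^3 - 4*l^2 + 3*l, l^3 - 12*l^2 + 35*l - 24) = l^2 - 4*l + 3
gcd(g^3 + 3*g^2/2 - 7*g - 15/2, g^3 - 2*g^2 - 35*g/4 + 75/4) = g^2 + g/2 - 15/2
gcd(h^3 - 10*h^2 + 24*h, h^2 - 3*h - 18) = h - 6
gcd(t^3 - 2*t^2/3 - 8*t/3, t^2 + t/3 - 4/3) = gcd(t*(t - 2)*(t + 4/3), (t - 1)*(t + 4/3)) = t + 4/3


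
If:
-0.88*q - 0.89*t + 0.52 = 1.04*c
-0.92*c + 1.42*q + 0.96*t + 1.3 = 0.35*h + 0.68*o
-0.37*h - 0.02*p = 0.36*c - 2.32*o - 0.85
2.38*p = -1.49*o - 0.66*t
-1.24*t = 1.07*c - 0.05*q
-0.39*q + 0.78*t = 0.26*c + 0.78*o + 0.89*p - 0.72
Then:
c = 0.47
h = 2.86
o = 0.16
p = 0.01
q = 0.43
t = -0.38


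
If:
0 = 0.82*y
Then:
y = 0.00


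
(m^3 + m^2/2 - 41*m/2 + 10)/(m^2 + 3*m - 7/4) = 2*(m^2 + m - 20)/(2*m + 7)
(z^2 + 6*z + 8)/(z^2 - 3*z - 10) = (z + 4)/(z - 5)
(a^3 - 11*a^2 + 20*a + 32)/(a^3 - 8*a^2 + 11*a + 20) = (a - 8)/(a - 5)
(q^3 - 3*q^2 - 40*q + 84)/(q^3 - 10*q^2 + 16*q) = (q^2 - q - 42)/(q*(q - 8))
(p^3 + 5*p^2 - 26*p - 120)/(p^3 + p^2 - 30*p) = (p + 4)/p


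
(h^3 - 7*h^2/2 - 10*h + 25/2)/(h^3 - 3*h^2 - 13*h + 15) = (h + 5/2)/(h + 3)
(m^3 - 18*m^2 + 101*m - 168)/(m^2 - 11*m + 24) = m - 7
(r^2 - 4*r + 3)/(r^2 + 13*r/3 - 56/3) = 3*(r^2 - 4*r + 3)/(3*r^2 + 13*r - 56)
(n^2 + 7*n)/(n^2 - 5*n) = (n + 7)/(n - 5)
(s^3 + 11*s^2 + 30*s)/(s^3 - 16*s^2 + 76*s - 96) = s*(s^2 + 11*s + 30)/(s^3 - 16*s^2 + 76*s - 96)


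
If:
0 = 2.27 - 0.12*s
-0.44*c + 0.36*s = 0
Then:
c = 15.48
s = 18.92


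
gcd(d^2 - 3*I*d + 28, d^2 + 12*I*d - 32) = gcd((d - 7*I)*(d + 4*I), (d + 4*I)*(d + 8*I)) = d + 4*I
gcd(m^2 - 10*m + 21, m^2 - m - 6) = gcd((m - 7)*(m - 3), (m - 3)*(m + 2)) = m - 3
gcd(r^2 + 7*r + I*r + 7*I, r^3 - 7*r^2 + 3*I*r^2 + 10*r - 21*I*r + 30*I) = 1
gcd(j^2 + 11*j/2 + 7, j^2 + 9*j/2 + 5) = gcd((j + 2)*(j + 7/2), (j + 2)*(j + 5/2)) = j + 2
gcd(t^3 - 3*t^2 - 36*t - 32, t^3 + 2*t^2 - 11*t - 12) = t^2 + 5*t + 4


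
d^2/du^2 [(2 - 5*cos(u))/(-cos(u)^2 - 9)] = ((40*cos(u) - 16)*sin(u)^2*cos(u)^2 - 5*(cos(u)^2 + 9)^2*cos(u) + 2*(cos(u)^2 + 9)*(-2*cos(2*u) + 5*cos(3*u)))/(cos(u)^2 + 9)^3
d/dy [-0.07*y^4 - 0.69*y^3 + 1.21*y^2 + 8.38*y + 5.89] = -0.28*y^3 - 2.07*y^2 + 2.42*y + 8.38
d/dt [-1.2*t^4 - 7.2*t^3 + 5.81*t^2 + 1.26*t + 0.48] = -4.8*t^3 - 21.6*t^2 + 11.62*t + 1.26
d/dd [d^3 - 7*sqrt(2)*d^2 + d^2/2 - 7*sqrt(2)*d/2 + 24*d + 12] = 3*d^2 - 14*sqrt(2)*d + d - 7*sqrt(2)/2 + 24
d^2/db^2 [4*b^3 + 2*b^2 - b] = 24*b + 4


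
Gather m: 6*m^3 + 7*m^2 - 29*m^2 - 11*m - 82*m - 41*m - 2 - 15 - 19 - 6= 6*m^3 - 22*m^2 - 134*m - 42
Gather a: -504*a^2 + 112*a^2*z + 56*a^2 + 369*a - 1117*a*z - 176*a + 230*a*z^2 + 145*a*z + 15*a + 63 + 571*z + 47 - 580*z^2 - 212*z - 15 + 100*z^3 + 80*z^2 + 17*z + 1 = a^2*(112*z - 448) + a*(230*z^2 - 972*z + 208) + 100*z^3 - 500*z^2 + 376*z + 96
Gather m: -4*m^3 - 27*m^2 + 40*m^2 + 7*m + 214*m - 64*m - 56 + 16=-4*m^3 + 13*m^2 + 157*m - 40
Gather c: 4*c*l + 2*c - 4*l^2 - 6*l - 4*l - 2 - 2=c*(4*l + 2) - 4*l^2 - 10*l - 4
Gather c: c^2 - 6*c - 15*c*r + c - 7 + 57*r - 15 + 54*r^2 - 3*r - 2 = c^2 + c*(-15*r - 5) + 54*r^2 + 54*r - 24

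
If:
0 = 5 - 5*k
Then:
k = 1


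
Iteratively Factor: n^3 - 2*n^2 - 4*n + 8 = (n - 2)*(n^2 - 4) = (n - 2)*(n + 2)*(n - 2)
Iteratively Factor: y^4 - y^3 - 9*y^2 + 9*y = (y + 3)*(y^3 - 4*y^2 + 3*y) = (y - 3)*(y + 3)*(y^2 - y) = y*(y - 3)*(y + 3)*(y - 1)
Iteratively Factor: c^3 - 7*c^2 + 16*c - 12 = (c - 3)*(c^2 - 4*c + 4) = (c - 3)*(c - 2)*(c - 2)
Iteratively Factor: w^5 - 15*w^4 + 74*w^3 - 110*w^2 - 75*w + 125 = (w - 5)*(w^4 - 10*w^3 + 24*w^2 + 10*w - 25) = (w - 5)^2*(w^3 - 5*w^2 - w + 5) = (w - 5)^2*(w + 1)*(w^2 - 6*w + 5) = (w - 5)^3*(w + 1)*(w - 1)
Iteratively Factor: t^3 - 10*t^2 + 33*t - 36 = (t - 3)*(t^2 - 7*t + 12) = (t - 4)*(t - 3)*(t - 3)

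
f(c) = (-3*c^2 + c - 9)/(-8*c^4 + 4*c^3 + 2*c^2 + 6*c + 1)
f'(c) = (1 - 6*c)/(-8*c^4 + 4*c^3 + 2*c^2 + 6*c + 1) + (-3*c^2 + c - 9)*(32*c^3 - 12*c^2 - 4*c - 6)/(-8*c^4 + 4*c^3 + 2*c^2 + 6*c + 1)^2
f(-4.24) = 0.02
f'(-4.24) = 0.01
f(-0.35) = 8.48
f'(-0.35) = 52.31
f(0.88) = -1.81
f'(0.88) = -1.69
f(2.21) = 0.17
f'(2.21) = -0.28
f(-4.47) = 0.02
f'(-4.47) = 0.01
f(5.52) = 0.01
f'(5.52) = -0.01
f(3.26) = 0.05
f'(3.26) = -0.04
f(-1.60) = 0.25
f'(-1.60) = 0.42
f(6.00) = 0.01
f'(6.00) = 0.00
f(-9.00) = 0.00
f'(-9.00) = 0.00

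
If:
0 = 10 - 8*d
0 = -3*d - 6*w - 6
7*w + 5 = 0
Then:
No Solution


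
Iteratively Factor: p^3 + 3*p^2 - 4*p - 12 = (p - 2)*(p^2 + 5*p + 6) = (p - 2)*(p + 3)*(p + 2)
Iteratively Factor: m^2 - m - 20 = (m + 4)*(m - 5)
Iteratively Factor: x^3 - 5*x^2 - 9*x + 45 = (x + 3)*(x^2 - 8*x + 15) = (x - 3)*(x + 3)*(x - 5)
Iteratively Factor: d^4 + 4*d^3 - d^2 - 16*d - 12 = (d + 3)*(d^3 + d^2 - 4*d - 4) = (d - 2)*(d + 3)*(d^2 + 3*d + 2) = (d - 2)*(d + 1)*(d + 3)*(d + 2)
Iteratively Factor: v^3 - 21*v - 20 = (v + 4)*(v^2 - 4*v - 5) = (v - 5)*(v + 4)*(v + 1)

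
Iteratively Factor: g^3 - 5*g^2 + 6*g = (g)*(g^2 - 5*g + 6) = g*(g - 3)*(g - 2)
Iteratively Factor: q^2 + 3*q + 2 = (q + 1)*(q + 2)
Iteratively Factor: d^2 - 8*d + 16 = (d - 4)*(d - 4)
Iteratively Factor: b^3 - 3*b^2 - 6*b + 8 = (b - 4)*(b^2 + b - 2) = (b - 4)*(b - 1)*(b + 2)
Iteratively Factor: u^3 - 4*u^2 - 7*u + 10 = (u - 1)*(u^2 - 3*u - 10) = (u - 5)*(u - 1)*(u + 2)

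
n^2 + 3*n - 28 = (n - 4)*(n + 7)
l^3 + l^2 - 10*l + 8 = (l - 2)*(l - 1)*(l + 4)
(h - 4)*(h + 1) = h^2 - 3*h - 4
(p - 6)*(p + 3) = p^2 - 3*p - 18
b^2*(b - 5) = b^3 - 5*b^2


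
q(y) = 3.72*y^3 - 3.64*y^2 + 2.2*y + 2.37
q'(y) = 11.16*y^2 - 7.28*y + 2.2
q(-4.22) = -351.30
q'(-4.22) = 231.66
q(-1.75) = -32.56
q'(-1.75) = 49.12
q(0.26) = 2.76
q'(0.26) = 1.06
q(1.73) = 14.54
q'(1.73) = 23.01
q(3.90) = 176.25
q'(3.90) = 143.55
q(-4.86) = -521.32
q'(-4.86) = 301.18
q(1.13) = 5.58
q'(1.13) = 8.22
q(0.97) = 4.47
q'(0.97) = 5.64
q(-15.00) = -13404.63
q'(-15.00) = 2622.40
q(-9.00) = -3024.15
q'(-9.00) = 971.68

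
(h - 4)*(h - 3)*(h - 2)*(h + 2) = h^4 - 7*h^3 + 8*h^2 + 28*h - 48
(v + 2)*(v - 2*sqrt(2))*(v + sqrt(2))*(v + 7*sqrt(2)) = v^4 + 2*v^3 + 6*sqrt(2)*v^3 - 18*v^2 + 12*sqrt(2)*v^2 - 28*sqrt(2)*v - 36*v - 56*sqrt(2)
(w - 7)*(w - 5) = w^2 - 12*w + 35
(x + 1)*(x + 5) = x^2 + 6*x + 5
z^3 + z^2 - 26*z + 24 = (z - 4)*(z - 1)*(z + 6)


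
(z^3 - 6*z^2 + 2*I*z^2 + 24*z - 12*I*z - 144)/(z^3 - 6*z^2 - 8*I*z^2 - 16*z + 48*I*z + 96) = (z + 6*I)/(z - 4*I)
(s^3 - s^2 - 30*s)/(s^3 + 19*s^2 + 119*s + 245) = s*(s - 6)/(s^2 + 14*s + 49)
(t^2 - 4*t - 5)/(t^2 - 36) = (t^2 - 4*t - 5)/(t^2 - 36)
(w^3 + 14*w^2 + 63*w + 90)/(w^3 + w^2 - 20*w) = (w^2 + 9*w + 18)/(w*(w - 4))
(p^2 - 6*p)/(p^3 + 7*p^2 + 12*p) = (p - 6)/(p^2 + 7*p + 12)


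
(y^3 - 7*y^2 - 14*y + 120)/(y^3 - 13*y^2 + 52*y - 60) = (y + 4)/(y - 2)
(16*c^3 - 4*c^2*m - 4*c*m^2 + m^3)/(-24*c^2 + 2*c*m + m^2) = (-4*c^2 + m^2)/(6*c + m)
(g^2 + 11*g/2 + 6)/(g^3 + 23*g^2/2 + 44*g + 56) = (2*g + 3)/(2*g^2 + 15*g + 28)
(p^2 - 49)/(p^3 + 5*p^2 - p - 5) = (p^2 - 49)/(p^3 + 5*p^2 - p - 5)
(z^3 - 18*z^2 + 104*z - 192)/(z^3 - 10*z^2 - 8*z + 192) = (z - 4)/(z + 4)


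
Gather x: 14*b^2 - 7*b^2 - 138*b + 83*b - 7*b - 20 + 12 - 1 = 7*b^2 - 62*b - 9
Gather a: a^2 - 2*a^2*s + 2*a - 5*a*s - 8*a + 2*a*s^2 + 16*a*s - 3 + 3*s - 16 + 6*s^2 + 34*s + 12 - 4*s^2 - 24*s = a^2*(1 - 2*s) + a*(2*s^2 + 11*s - 6) + 2*s^2 + 13*s - 7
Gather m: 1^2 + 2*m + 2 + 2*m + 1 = 4*m + 4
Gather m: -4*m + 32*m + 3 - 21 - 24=28*m - 42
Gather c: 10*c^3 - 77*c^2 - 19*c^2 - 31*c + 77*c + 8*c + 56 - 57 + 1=10*c^3 - 96*c^2 + 54*c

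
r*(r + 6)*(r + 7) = r^3 + 13*r^2 + 42*r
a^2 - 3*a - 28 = (a - 7)*(a + 4)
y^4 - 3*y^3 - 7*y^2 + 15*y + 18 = (y - 3)^2*(y + 1)*(y + 2)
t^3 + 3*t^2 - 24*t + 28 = (t - 2)^2*(t + 7)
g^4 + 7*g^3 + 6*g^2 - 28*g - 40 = (g - 2)*(g + 2)^2*(g + 5)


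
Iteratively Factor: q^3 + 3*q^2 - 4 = (q - 1)*(q^2 + 4*q + 4) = (q - 1)*(q + 2)*(q + 2)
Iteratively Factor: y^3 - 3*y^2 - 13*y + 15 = (y - 5)*(y^2 + 2*y - 3) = (y - 5)*(y - 1)*(y + 3)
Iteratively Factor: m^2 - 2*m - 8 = (m - 4)*(m + 2)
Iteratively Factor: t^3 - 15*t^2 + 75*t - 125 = (t - 5)*(t^2 - 10*t + 25) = (t - 5)^2*(t - 5)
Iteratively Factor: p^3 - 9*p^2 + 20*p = (p - 4)*(p^2 - 5*p) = (p - 5)*(p - 4)*(p)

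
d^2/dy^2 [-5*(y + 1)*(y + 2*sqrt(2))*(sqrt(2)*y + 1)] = -30*sqrt(2)*y - 50 - 10*sqrt(2)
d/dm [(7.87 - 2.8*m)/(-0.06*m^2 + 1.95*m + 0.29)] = (-0.168*m^2 + 0.9444*m - 16.1585)/(0.0036*m^4 - 0.234*m^3 + 3.7677*m^2 + 1.131*m + 0.0841)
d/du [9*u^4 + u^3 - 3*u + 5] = 36*u^3 + 3*u^2 - 3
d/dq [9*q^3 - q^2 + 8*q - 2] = 27*q^2 - 2*q + 8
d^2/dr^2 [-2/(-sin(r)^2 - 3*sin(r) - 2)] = 2*(-4*sin(r)^3 - 5*sin(r)^2 + 10*sin(r) + 14)/((sin(r) + 1)^2*(sin(r) + 2)^3)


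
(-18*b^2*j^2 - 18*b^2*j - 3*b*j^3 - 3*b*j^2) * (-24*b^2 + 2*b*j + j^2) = 432*b^4*j^2 + 432*b^4*j + 36*b^3*j^3 + 36*b^3*j^2 - 24*b^2*j^4 - 24*b^2*j^3 - 3*b*j^5 - 3*b*j^4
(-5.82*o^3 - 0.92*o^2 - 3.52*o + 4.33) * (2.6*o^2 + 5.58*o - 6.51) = -15.132*o^5 - 34.8676*o^4 + 23.6026*o^3 - 2.3944*o^2 + 47.0766*o - 28.1883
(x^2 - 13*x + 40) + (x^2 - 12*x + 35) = 2*x^2 - 25*x + 75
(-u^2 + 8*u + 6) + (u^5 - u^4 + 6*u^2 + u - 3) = u^5 - u^4 + 5*u^2 + 9*u + 3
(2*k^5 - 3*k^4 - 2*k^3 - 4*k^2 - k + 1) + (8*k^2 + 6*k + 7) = 2*k^5 - 3*k^4 - 2*k^3 + 4*k^2 + 5*k + 8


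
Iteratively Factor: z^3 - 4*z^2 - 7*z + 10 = (z - 1)*(z^2 - 3*z - 10) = (z - 5)*(z - 1)*(z + 2)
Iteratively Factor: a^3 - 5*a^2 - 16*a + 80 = (a - 4)*(a^2 - a - 20) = (a - 5)*(a - 4)*(a + 4)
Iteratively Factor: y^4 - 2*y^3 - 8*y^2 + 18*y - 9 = (y + 3)*(y^3 - 5*y^2 + 7*y - 3) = (y - 1)*(y + 3)*(y^2 - 4*y + 3) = (y - 3)*(y - 1)*(y + 3)*(y - 1)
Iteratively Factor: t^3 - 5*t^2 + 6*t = (t)*(t^2 - 5*t + 6) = t*(t - 3)*(t - 2)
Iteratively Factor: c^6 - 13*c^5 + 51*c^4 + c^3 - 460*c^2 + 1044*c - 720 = (c - 5)*(c^5 - 8*c^4 + 11*c^3 + 56*c^2 - 180*c + 144) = (c - 5)*(c - 2)*(c^4 - 6*c^3 - c^2 + 54*c - 72) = (c - 5)*(c - 4)*(c - 2)*(c^3 - 2*c^2 - 9*c + 18) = (c - 5)*(c - 4)*(c - 2)*(c + 3)*(c^2 - 5*c + 6) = (c - 5)*(c - 4)*(c - 3)*(c - 2)*(c + 3)*(c - 2)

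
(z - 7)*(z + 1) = z^2 - 6*z - 7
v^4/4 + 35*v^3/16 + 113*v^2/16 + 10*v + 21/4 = (v/2 + 1)^2*(v + 7/4)*(v + 3)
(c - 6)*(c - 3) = c^2 - 9*c + 18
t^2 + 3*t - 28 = (t - 4)*(t + 7)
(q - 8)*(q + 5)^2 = q^3 + 2*q^2 - 55*q - 200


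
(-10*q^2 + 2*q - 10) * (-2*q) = 20*q^3 - 4*q^2 + 20*q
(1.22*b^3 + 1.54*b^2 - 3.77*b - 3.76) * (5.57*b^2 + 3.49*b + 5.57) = 6.7954*b^5 + 12.8356*b^4 - 8.8289*b^3 - 25.5227*b^2 - 34.1213*b - 20.9432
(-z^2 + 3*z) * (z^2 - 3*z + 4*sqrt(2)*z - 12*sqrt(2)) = -z^4 - 4*sqrt(2)*z^3 + 6*z^3 - 9*z^2 + 24*sqrt(2)*z^2 - 36*sqrt(2)*z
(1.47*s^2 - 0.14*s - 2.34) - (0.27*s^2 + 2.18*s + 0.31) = 1.2*s^2 - 2.32*s - 2.65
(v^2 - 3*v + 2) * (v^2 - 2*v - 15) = v^4 - 5*v^3 - 7*v^2 + 41*v - 30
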